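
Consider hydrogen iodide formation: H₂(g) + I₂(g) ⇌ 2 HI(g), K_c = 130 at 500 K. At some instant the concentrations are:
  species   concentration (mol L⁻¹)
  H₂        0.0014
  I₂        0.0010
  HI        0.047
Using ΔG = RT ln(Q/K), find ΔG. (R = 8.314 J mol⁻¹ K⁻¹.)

ΔG = 10.4 kJ/mol

Q_c = [HI]² / ([H₂]·[I₂]) = (0.047)² / ((0.0014)·(0.0010)) = 1580
ΔG = RT ln(Q_c/K_c) = (8.314 J mol⁻¹ K⁻¹)(500 K) × ln(1580/130)
   = (4.157 kJ/mol)(2.498) = 10.4 kJ/mol
ΔG > 0, so the forward reaction is non-spontaneous (proceeds in reverse).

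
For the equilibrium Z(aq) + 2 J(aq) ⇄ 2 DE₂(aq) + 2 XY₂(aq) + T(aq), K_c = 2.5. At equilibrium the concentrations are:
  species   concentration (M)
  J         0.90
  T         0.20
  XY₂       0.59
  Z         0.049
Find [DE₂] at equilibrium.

At equilibrium, K_c = [DE₂]²·[XY₂]²·[T] / ([Z]·[J]²) = 2.5.
([DE₂])²·(0.59)²·(0.20) / ((0.049)·(0.90)²) = 2.5
[DE₂]² = 1.43 ⇒ [DE₂] = 1.2 M

[DE₂] = 1.2 M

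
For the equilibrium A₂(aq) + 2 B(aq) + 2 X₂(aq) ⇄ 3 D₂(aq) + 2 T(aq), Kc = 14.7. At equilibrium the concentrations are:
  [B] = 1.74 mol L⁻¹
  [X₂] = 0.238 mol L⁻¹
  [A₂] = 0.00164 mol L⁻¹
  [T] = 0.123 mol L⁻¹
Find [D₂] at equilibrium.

At equilibrium, Kc = [D₂]³·[T]² / ([A₂]·[B]²·[X₂]²) = 14.7.
([D₂])³·(0.123)² / ((0.00164)·(1.74)²·(0.238)²) = 14.7
[D₂]³ = 0.273 ⇒ [D₂] = 0.649 mol L⁻¹

[D₂] = 0.649 mol L⁻¹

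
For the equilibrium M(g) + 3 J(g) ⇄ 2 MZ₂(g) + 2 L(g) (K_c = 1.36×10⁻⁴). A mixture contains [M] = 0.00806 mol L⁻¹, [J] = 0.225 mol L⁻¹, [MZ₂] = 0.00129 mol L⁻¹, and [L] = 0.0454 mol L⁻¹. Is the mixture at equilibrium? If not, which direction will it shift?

no; Q < K, reaction proceeds forward

Q_c = [MZ₂]²·[L]² / ([M]·[J]³) = (0.00129)²·(0.0454)² / ((0.00806)·(0.225)³) = 3.74×10⁻⁵
Q_c = 3.74×10⁻⁵ < K_c = 1.36×10⁻⁴: net forward reaction.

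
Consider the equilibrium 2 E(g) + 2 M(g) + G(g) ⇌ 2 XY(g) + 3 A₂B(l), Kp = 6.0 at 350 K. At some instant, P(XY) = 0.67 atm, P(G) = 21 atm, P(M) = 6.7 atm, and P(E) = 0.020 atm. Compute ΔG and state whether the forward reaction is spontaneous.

ΔG = -4.71 kJ/mol; the forward reaction is spontaneous

(A₂B is a pure liquid — omitted from Qp.)
Qp = P(XY)² / (P(E)²·P(M)²·P(G)) = (0.67)² / ((0.020)²·(6.7)²·(21)) = 1.19
ΔG = RT ln(Qp/Kp) = (8.314 J mol⁻¹ K⁻¹)(350 K) × ln(1.19/6.0)
   = (2.910 kJ/mol)(-1.618) = -4.71 kJ/mol
ΔG < 0, so the forward reaction is spontaneous (proceeds forward).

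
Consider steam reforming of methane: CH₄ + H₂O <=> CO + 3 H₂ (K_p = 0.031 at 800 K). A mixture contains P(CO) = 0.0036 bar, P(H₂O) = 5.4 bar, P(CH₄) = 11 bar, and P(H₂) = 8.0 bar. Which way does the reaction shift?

neither direction; the system is at equilibrium

Q_p = P(CO)·P(H₂)³ / (P(CH₄)·P(H₂O)) = (0.0036)·(8.0)³ / ((11)·(5.4)) = 0.031
Q_p = 0.031 = K_p, so the system is already at equilibrium.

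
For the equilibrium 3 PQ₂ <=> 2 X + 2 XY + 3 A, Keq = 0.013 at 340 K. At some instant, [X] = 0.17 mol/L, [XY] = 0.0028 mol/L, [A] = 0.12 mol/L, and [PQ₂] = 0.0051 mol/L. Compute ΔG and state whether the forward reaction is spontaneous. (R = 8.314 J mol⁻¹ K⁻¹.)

Q = [X]²·[XY]²·[A]³ / [PQ₂]³ = (0.17)²·(0.0028)²·(0.12)³ / (0.0051)³ = 0.00295
ΔG = RT ln(Q/Keq) = (8.314 J mol⁻¹ K⁻¹)(340 K) × ln(0.00295/0.013)
   = (2.827 kJ/mol)(-1.483) = -4.19 kJ/mol
ΔG < 0, so the forward reaction is spontaneous (proceeds forward).

ΔG = -4.19 kJ/mol; the forward reaction is spontaneous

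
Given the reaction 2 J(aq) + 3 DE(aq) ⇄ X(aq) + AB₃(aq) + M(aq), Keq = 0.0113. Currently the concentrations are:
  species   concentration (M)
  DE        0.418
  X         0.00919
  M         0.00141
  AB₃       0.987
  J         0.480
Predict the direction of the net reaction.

in the forward direction

Q = [X]·[AB₃]·[M] / ([J]²·[DE]³) = (0.00919)·(0.987)·(0.00141) / ((0.480)²·(0.418)³) = 7.60×10⁻⁴
Q = 7.60×10⁻⁴ < Keq = 0.0113, so the forward reaction proceeds.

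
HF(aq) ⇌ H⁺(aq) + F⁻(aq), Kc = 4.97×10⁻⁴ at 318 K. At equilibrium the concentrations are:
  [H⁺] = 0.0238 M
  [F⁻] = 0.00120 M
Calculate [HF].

[HF] = 0.0575 M

At equilibrium, Kc = [H⁺]·[F⁻] / [HF] = 4.97×10⁻⁴.
(0.0238)·(0.00120) / ([HF]) = 4.97×10⁻⁴
[HF] = 0.0575 M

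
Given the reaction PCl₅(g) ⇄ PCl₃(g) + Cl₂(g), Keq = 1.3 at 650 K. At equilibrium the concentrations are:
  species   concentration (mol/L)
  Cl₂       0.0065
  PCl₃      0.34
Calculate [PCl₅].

At equilibrium, Keq = [PCl₃]·[Cl₂] / [PCl₅] = 1.3.
(0.34)·(0.0065) / ([PCl₅]) = 1.3
[PCl₅] = 0.00170 = 0.0017 mol/L

[PCl₅] = 0.0017 mol/L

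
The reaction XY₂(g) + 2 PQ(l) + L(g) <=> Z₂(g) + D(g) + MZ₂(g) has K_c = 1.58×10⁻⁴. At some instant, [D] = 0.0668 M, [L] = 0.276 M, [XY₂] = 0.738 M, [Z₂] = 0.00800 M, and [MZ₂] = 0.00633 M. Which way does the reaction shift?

to the right

(PQ is a pure liquid — omitted from Q_c.)
Q_c = [Z₂]·[D]·[MZ₂] / ([XY₂]·[L]) = (0.00800)·(0.0668)·(0.00633) / ((0.738)·(0.276)) = 1.66×10⁻⁵
Q_c = 1.66×10⁻⁵ < K_c = 1.58×10⁻⁴, so the forward reaction proceeds.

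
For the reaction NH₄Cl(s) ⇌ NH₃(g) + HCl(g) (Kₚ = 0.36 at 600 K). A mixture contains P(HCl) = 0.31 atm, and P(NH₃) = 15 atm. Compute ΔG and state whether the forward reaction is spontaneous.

ΔG = 12.8 kJ/mol; the forward reaction is non-spontaneous

(NH₄Cl is a pure solid — omitted from Qₚ.)
Qₚ = P(NH₃)·P(HCl) = (15)·(0.31) = 4.65
ΔG = RT ln(Qₚ/Kₚ) = (8.314 J mol⁻¹ K⁻¹)(600 K) × ln(4.65/0.36)
   = (4.988 kJ/mol)(2.559) = 12.8 kJ/mol
ΔG > 0, so the forward reaction is non-spontaneous (proceeds in reverse).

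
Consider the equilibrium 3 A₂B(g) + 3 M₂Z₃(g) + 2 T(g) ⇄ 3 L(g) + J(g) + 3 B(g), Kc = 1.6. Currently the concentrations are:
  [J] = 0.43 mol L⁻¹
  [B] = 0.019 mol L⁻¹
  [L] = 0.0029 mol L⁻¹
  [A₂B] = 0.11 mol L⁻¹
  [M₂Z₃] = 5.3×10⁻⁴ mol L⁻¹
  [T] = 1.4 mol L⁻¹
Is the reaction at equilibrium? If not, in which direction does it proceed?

Qc = [L]³·[J]·[B]³ / ([A₂B]³·[M₂Z₃]³·[T]²) = (0.0029)³·(0.43)·(0.019)³ / ((0.11)³·(5.3×10⁻⁴)³·(1.4)²) = 0.19
Qc = 0.19 < Kc = 1.6, so the forward reaction proceeds.

forward (toward products)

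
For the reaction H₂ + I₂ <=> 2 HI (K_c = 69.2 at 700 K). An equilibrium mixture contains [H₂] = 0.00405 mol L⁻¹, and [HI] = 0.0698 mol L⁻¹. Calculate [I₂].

At equilibrium, K_c = [HI]² / ([H₂]·[I₂]) = 69.2.
(0.0698)² / ((0.00405)·([I₂])) = 69.2
[I₂] = 0.0174 mol L⁻¹

[I₂] = 0.0174 mol L⁻¹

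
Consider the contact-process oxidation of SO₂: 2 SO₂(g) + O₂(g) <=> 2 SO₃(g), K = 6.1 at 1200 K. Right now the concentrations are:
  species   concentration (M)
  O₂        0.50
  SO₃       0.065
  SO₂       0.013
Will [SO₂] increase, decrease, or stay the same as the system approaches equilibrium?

Q = [SO₃]² / ([SO₂]²·[O₂]) = (0.065)² / ((0.013)²·(0.50)) = 50
Q = 50 > K = 6.1: net reverse reaction.
SO₂ is a reactant, so it increases.

increase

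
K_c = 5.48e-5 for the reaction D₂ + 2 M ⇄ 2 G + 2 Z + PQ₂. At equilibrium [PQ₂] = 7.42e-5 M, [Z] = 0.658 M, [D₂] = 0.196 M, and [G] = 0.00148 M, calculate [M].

At equilibrium, K_c = [G]²·[Z]²·[PQ₂] / ([D₂]·[M]²) = 5.48e-5.
(0.00148)²·(0.658)²·(7.42e-5) / ((0.196)·([M])²) = 5.48e-5
[M]² = 6.55e-6 ⇒ [M] = 0.00256 M

[M] = 0.00256 M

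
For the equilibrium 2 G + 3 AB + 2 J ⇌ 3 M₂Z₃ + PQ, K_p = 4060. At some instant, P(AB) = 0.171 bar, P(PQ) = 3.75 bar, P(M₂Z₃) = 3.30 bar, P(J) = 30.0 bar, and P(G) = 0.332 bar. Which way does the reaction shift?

Q_p = P(M₂Z₃)³·P(PQ) / (P(G)²·P(AB)³·P(J)²) = (3.30)³·(3.75) / ((0.332)²·(0.171)³·(30.0)²) = 272
Q_p = 272 < K_p = 4060, so the forward reaction proceeds.

to the right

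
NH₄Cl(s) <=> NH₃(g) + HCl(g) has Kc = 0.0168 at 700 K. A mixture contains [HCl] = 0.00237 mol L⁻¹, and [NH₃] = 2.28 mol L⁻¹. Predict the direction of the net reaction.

(NH₄Cl is a pure solid — omitted from Qc.)
Qc = [NH₃]·[HCl] = (2.28)·(0.00237) = 0.00540
Qc = 0.00540 < Kc = 0.0168, so the forward reaction proceeds.

in the forward direction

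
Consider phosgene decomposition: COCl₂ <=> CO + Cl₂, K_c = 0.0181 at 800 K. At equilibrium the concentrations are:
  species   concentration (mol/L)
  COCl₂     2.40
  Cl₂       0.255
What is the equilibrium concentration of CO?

At equilibrium, K_c = [CO]·[Cl₂] / [COCl₂] = 0.0181.
([CO])·(0.255) / (2.40) = 0.0181
[CO] = 0.170 mol/L

[CO] = 0.170 mol/L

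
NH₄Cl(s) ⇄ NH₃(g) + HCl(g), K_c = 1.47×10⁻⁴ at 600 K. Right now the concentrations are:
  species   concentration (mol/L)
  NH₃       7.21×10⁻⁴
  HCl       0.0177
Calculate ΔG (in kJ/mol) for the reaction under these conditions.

ΔG = -12.2 kJ/mol

(NH₄Cl is a pure solid — omitted from Q_c.)
Q_c = [NH₃]·[HCl] = (7.21×10⁻⁴)·(0.0177) = 1.28×10⁻⁵
ΔG = RT ln(Q_c/K_c) = (8.314 J mol⁻¹ K⁻¹)(600 K) × ln(1.28×10⁻⁵/1.47×10⁻⁴)
   = (4.988 kJ/mol)(-2.441) = -12.2 kJ/mol
ΔG < 0, so the forward reaction is spontaneous (proceeds forward).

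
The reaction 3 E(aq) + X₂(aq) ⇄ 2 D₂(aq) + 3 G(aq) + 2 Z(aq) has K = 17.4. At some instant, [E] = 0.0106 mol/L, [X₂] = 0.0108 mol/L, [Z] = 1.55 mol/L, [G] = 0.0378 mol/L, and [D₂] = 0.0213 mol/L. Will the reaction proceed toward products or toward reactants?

toward products

Q = [D₂]²·[G]³·[Z]² / ([E]³·[X₂]) = (0.0213)²·(0.0378)³·(1.55)² / ((0.0106)³·(0.0108)) = 4.58
Q = 4.58 < K = 17.4, so the forward reaction proceeds.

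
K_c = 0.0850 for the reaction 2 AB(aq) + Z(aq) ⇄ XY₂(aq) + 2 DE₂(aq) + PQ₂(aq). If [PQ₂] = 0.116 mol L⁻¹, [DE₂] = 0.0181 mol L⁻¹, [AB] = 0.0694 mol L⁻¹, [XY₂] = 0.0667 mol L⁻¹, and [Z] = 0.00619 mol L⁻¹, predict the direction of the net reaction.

Q_c = [XY₂]·[DE₂]²·[PQ₂] / ([AB]²·[Z]) = (0.0667)·(0.0181)²·(0.116) / ((0.0694)²·(0.00619)) = 0.0850
Q_c = 0.0850 = K_c, so the system is already at equilibrium.

at equilibrium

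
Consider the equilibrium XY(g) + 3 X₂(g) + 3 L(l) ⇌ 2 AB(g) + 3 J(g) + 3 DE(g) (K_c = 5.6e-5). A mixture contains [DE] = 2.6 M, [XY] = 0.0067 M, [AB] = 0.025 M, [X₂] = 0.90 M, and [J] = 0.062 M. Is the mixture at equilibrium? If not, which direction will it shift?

(L is a pure liquid — omitted from Q_c.)
Q_c = [AB]²·[J]³·[DE]³ / ([XY]·[X₂]³) = (0.025)²·(0.062)³·(2.6)³ / ((0.0067)·(0.90)³) = 5.4e-4
Q_c = 5.4e-4 > K_c = 5.6e-5: net reverse reaction.

no; Q > K, reaction proceeds in reverse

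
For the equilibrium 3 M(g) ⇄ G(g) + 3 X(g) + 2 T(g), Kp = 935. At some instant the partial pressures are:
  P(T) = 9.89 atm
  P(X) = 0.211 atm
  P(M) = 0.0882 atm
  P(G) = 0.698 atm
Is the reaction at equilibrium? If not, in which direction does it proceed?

Qp = P(G)·P(X)³·P(T)² / P(M)³ = (0.698)·(0.211)³·(9.89)² / (0.0882)³ = 935
Qp = 935 = Kp, so the system is already at equilibrium.

no net change (already at equilibrium)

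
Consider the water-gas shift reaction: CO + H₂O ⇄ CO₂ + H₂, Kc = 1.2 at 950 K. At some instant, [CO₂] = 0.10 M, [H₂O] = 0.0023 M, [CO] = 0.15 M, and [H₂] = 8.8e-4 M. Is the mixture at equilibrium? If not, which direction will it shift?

Qc = [CO₂]·[H₂] / ([CO]·[H₂O]) = (0.10)·(8.8e-4) / ((0.15)·(0.0023)) = 0.26
Qc = 0.26 < Kc = 1.2: net forward reaction.

no; Q < K, reaction proceeds forward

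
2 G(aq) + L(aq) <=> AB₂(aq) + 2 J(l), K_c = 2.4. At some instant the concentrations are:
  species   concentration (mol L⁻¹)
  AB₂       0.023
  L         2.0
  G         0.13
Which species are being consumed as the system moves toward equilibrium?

(J is a pure liquid — omitted from Q_c.)
Q_c = [AB₂] / ([G]²·[L]) = (0.023) / ((0.13)²·(2.0)) = 0.68
Q_c = 0.68 < K_c = 2.4: net forward reaction.

G, L (reactants)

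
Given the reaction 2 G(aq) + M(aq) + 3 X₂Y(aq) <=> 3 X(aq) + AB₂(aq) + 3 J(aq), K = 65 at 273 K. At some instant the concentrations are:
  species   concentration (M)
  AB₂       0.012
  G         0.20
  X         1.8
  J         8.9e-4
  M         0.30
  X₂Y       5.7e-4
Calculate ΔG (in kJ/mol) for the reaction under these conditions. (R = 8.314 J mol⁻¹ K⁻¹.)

ΔG = -2.44 kJ/mol

Q = [X]³·[AB₂]·[J]³ / ([G]²·[M]·[X₂Y]³) = (1.8)³·(0.012)·(8.9e-4)³ / ((0.20)²·(0.30)·(5.7e-4)³) = 22.2
ΔG = RT ln(Q/K) = (8.314 J mol⁻¹ K⁻¹)(273 K) × ln(22.2/65)
   = (2.270 kJ/mol)(-1.074) = -2.44 kJ/mol
ΔG < 0, so the forward reaction is spontaneous (proceeds forward).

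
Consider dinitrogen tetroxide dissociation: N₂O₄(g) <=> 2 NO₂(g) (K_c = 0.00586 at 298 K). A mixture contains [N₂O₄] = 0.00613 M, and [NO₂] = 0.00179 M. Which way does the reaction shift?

in the forward direction

Q_c = [NO₂]² / [N₂O₄] = (0.00179)² / (0.00613) = 5.23×10⁻⁴
Q_c = 5.23×10⁻⁴ < K_c = 0.00586, so the forward reaction proceeds.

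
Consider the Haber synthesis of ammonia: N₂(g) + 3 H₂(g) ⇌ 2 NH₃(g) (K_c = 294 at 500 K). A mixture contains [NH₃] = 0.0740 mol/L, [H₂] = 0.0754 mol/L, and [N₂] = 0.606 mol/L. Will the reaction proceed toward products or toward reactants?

Q_c = [NH₃]² / ([N₂]·[H₂]³) = (0.0740)² / ((0.606)·(0.0754)³) = 21.1
Q_c = 21.1 < K_c = 294, so the forward reaction proceeds.

in the forward direction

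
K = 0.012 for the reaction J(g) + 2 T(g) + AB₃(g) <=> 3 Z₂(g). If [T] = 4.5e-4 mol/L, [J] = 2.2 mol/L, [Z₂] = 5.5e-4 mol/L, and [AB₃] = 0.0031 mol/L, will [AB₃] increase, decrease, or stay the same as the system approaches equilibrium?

Q = [Z₂]³ / ([J]·[T]²·[AB₃]) = (5.5e-4)³ / ((2.2)·(4.5e-4)²·(0.0031)) = 0.12
Q = 0.12 > K = 0.012: net reverse reaction.
AB₃ is a reactant, so it increases.

increase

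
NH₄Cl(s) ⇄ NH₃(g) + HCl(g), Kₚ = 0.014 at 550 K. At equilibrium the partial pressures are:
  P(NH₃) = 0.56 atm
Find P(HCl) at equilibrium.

(NH₄Cl is a pure solid — omitted from Kₚ.)
At equilibrium, Kₚ = P(NH₃)·P(HCl) = 0.014.
(0.56)·(P(HCl)) = 0.014
P(HCl) = 0.0250 = 0.025 atm

P(HCl) = 0.025 atm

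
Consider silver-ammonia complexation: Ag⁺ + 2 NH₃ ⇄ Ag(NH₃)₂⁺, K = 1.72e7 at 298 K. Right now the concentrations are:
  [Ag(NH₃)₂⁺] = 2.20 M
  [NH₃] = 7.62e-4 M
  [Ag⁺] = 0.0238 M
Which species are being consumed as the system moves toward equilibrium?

Q = [Ag(NH₃)₂⁺] / ([Ag⁺]·[NH₃]²) = (2.20) / ((0.0238)·(7.62e-4)²) = 1.59e8
Q = 1.59e8 > K = 1.72e7: net reverse reaction.

Ag(NH₃)₂⁺ (products)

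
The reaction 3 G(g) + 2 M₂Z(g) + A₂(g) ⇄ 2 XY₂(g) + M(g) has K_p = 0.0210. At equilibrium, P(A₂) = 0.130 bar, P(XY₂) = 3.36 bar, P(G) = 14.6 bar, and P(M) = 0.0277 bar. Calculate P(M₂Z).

At equilibrium, K_p = P(XY₂)²·P(M) / (P(G)³·P(M₂Z)²·P(A₂)) = 0.0210.
(3.36)²·(0.0277) / ((14.6)³·(P(M₂Z))²·(0.130)) = 0.0210
P(M₂Z)² = 0.0368 ⇒ P(M₂Z) = 0.192 bar

P(M₂Z) = 0.192 bar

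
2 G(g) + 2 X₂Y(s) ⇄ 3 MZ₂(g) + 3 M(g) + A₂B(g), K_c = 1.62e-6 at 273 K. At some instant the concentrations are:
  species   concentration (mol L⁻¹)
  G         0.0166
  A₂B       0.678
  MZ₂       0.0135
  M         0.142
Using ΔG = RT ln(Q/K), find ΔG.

ΔG = 5.38 kJ/mol

(X₂Y is a pure solid — omitted from Q_c.)
Q_c = [MZ₂]³·[M]³·[A₂B] / [G]² = (0.0135)³·(0.142)³·(0.678) / (0.0166)² = 1.73e-5
ΔG = RT ln(Q_c/K_c) = (8.314 J mol⁻¹ K⁻¹)(273 K) × ln(1.73e-5/1.62e-6)
   = (2.270 kJ/mol)(2.368) = 5.38 kJ/mol
ΔG > 0, so the forward reaction is non-spontaneous (proceeds in reverse).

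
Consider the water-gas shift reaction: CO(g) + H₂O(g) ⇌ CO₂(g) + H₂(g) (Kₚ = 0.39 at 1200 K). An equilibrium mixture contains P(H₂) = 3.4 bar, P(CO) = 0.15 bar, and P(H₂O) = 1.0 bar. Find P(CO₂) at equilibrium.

At equilibrium, Kₚ = P(CO₂)·P(H₂) / (P(CO)·P(H₂O)) = 0.39.
(P(CO₂))·(3.4) / ((0.15)·(1.0)) = 0.39
P(CO₂) = 0.0172 = 0.017 bar

P(CO₂) = 0.017 bar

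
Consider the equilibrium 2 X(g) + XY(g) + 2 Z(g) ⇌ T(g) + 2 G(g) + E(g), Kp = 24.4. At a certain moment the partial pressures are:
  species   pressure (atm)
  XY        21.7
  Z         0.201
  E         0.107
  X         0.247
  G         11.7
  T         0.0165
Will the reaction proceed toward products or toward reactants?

to the right

Qp = P(T)·P(G)²·P(E) / (P(X)²·P(XY)·P(Z)²) = (0.0165)·(11.7)²·(0.107) / ((0.247)²·(21.7)·(0.201)²) = 4.52
Qp = 4.52 < Kp = 24.4, so the forward reaction proceeds.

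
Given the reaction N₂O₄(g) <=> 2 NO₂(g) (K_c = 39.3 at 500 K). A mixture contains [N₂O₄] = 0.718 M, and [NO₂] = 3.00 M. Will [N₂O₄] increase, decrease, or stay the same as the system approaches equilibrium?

Q_c = [NO₂]² / [N₂O₄] = (3.00)² / (0.718) = 12.5
Q_c = 12.5 < K_c = 39.3: net forward reaction.
N₂O₄ is a reactant, so it decreases.

decrease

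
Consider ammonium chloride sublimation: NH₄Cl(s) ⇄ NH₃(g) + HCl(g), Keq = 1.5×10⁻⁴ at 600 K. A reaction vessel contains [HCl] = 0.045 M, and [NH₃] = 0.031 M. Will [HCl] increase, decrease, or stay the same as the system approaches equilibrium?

decrease

(NH₄Cl is a pure solid — omitted from Q.)
Q = [NH₃]·[HCl] = (0.031)·(0.045) = 0.0014
Q = 0.0014 > Keq = 1.5×10⁻⁴: net reverse reaction.
HCl is a product, so it decreases.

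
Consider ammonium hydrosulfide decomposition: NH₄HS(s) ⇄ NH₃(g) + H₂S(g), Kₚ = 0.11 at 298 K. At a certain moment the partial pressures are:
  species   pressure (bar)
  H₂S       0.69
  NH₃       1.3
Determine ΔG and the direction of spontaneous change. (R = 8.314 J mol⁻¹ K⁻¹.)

ΔG = 5.20 kJ/mol; the forward reaction is non-spontaneous

(NH₄HS is a pure solid — omitted from Qₚ.)
Qₚ = P(NH₃)·P(H₂S) = (1.3)·(0.69) = 0.897
ΔG = RT ln(Qₚ/Kₚ) = (8.314 J mol⁻¹ K⁻¹)(298 K) × ln(0.897/0.11)
   = (2.478 kJ/mol)(2.099) = 5.20 kJ/mol
ΔG > 0, so the forward reaction is non-spontaneous (proceeds in reverse).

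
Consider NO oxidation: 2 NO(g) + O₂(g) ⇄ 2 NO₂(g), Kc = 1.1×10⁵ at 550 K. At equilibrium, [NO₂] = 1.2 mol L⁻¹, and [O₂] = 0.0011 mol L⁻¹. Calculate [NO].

[NO] = 0.11 mol L⁻¹

At equilibrium, Kc = [NO₂]² / ([NO]²·[O₂]) = 1.1×10⁵.
(1.2)² / (([NO])²·(0.0011)) = 1.1×10⁵
[NO]² = 0.0119 ⇒ [NO] = 0.11 mol L⁻¹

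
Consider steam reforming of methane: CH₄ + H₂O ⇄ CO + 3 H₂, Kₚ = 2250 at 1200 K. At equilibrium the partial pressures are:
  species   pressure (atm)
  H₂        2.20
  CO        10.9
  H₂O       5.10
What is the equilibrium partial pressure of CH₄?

P(CH₄) = 0.0101 atm

At equilibrium, Kₚ = P(CO)·P(H₂)³ / (P(CH₄)·P(H₂O)) = 2250.
(10.9)·(2.20)³ / ((P(CH₄))·(5.10)) = 2250
P(CH₄) = 0.0101 atm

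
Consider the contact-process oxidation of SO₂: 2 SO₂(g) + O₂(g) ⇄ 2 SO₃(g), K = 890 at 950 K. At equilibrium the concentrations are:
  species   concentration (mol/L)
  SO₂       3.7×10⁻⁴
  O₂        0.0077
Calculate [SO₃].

At equilibrium, K = [SO₃]² / ([SO₂]²·[O₂]) = 890.
([SO₃])² / ((3.7×10⁻⁴)²·(0.0077)) = 890
[SO₃]² = 9.38×10⁻⁷ ⇒ [SO₃] = 9.7×10⁻⁴ mol/L

[SO₃] = 9.7×10⁻⁴ mol/L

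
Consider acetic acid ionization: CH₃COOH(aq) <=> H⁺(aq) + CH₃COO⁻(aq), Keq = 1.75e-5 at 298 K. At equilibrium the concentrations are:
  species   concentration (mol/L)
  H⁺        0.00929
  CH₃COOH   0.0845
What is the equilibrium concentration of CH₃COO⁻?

[CH₃COO⁻] = 1.59e-4 mol/L

At equilibrium, Keq = [H⁺]·[CH₃COO⁻] / [CH₃COOH] = 1.75e-5.
(0.00929)·([CH₃COO⁻]) / (0.0845) = 1.75e-5
[CH₃COO⁻] = 1.59e-4 mol/L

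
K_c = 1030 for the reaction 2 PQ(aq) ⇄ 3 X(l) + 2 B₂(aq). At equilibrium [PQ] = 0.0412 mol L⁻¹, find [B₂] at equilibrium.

(X is a pure liquid — omitted from K_c.)
At equilibrium, K_c = [B₂]² / [PQ]² = 1030.
([B₂])² / (0.0412)² = 1030
[B₂]² = 1.75 ⇒ [B₂] = 1.32 mol L⁻¹

[B₂] = 1.32 mol L⁻¹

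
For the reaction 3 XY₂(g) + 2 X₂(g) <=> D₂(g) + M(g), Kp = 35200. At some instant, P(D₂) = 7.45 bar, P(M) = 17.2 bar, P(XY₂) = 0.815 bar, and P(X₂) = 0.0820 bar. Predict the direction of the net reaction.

Qp = P(D₂)·P(M) / (P(XY₂)³·P(X₂)²) = (7.45)·(17.2) / ((0.815)³·(0.0820)²) = 35200
Qp = 35200 = Kp, so the system is already at equilibrium.

no net change (already at equilibrium)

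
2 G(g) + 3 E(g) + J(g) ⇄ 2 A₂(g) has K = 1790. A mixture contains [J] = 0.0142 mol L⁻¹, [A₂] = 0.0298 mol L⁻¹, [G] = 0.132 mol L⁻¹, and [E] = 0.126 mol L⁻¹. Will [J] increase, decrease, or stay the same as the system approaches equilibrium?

stay the same

Q = [A₂]² / ([G]²·[E]³·[J]) = (0.0298)² / ((0.132)²·(0.126)³·(0.0142)) = 1790
Q = 1790 = K; the system is at equilibrium.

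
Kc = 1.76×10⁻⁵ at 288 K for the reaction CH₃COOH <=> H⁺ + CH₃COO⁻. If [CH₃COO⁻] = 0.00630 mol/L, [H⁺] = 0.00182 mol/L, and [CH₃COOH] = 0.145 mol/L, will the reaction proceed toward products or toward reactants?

toward reactants

Qc = [H⁺]·[CH₃COO⁻] / [CH₃COOH] = (0.00182)·(0.00630) / (0.145) = 7.91×10⁻⁵
Qc = 7.91×10⁻⁵ > Kc = 1.76×10⁻⁵, so the reverse reaction proceeds.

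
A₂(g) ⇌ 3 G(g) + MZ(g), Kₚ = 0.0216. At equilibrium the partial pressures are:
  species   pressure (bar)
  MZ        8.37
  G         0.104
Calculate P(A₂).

At equilibrium, Kₚ = P(G)³·P(MZ) / P(A₂) = 0.0216.
(0.104)³·(8.37) / (P(A₂)) = 0.0216
P(A₂) = 0.436 bar

P(A₂) = 0.436 bar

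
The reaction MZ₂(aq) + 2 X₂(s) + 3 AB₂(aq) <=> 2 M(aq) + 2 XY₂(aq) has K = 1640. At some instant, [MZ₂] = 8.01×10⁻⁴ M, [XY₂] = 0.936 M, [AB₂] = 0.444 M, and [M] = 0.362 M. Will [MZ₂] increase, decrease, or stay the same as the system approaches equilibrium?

stay the same

(X₂ is a pure solid — omitted from Q.)
Q = [M]²·[XY₂]² / ([MZ₂]·[AB₂]³) = (0.362)²·(0.936)² / ((8.01×10⁻⁴)·(0.444)³) = 1640
Q = 1640 = K; the system is at equilibrium.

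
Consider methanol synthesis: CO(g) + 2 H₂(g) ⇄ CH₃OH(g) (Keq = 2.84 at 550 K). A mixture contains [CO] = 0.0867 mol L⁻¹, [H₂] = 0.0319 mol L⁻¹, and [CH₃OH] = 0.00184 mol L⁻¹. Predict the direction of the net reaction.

Q = [CH₃OH] / ([CO]·[H₂]²) = (0.00184) / ((0.0867)·(0.0319)²) = 20.9
Q = 20.9 > Keq = 2.84, so the reverse reaction proceeds.

to the left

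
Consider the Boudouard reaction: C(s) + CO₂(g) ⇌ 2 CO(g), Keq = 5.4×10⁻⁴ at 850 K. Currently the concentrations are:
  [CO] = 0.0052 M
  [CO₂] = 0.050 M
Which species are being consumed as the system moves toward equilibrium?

(C is a pure solid — omitted from Q.)
Q = [CO]² / [CO₂] = (0.0052)² / (0.050) = 5.4×10⁻⁴
Q = 5.4×10⁻⁴ = Keq; the system is at equilibrium.

none (at equilibrium)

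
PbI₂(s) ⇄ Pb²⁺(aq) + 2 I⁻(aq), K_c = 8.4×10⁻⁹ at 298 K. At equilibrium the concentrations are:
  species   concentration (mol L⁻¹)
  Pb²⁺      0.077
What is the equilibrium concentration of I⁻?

(PbI₂ is a pure solid — omitted from K_c.)
At equilibrium, K_c = [Pb²⁺]·[I⁻]² = 8.4×10⁻⁹.
(0.077)·([I⁻])² = 8.4×10⁻⁹
[I⁻]² = 1.09×10⁻⁷ ⇒ [I⁻] = 3.3×10⁻⁴ mol L⁻¹

[I⁻] = 3.3×10⁻⁴ mol L⁻¹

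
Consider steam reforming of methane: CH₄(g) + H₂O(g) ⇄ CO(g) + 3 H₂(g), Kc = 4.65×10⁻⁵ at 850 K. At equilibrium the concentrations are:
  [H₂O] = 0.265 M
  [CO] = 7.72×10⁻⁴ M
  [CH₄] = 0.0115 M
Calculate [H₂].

At equilibrium, Kc = [CO]·[H₂]³ / ([CH₄]·[H₂O]) = 4.65×10⁻⁵.
(7.72×10⁻⁴)·([H₂])³ / ((0.0115)·(0.265)) = 4.65×10⁻⁵
[H₂]³ = 1.84×10⁻⁴ ⇒ [H₂] = 0.0568 M

[H₂] = 0.0568 M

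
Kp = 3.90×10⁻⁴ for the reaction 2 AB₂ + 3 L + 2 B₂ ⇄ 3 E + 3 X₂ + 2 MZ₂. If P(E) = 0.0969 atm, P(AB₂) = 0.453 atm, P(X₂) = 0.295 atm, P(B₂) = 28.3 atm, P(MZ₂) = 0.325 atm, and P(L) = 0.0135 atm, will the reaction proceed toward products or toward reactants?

in the reverse direction

Qp = P(E)³·P(X₂)³·P(MZ₂)² / (P(AB₂)²·P(L)³·P(B₂)²) = (0.0969)³·(0.295)³·(0.325)² / ((0.453)²·(0.0135)³·(28.3)²) = 0.00610
Qp = 0.00610 > Kp = 3.90×10⁻⁴, so the reverse reaction proceeds.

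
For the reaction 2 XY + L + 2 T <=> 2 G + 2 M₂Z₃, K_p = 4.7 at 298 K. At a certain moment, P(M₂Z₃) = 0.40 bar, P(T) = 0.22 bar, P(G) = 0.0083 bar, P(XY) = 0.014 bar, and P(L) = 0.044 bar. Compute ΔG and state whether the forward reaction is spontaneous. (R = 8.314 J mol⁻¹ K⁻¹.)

ΔG = 4.28 kJ/mol; the forward reaction is non-spontaneous

Q_p = P(G)²·P(M₂Z₃)² / (P(XY)²·P(L)·P(T)²) = (0.0083)²·(0.40)² / ((0.014)²·(0.044)·(0.22)²) = 26.4
ΔG = RT ln(Q_p/K_p) = (8.314 J mol⁻¹ K⁻¹)(298 K) × ln(26.4/4.7)
   = (2.478 kJ/mol)(1.726) = 4.28 kJ/mol
ΔG > 0, so the forward reaction is non-spontaneous (proceeds in reverse).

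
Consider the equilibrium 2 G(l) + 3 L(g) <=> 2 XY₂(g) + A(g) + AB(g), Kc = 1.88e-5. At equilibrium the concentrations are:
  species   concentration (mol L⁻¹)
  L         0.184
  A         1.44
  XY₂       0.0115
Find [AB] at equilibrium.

(G is a pure liquid — omitted from Kc.)
At equilibrium, Kc = [XY₂]²·[A]·[AB] / [L]³ = 1.88e-5.
(0.0115)²·(1.44)·([AB]) / (0.184)³ = 1.88e-5
[AB] = 6.15e-4 mol L⁻¹

[AB] = 6.15e-4 mol L⁻¹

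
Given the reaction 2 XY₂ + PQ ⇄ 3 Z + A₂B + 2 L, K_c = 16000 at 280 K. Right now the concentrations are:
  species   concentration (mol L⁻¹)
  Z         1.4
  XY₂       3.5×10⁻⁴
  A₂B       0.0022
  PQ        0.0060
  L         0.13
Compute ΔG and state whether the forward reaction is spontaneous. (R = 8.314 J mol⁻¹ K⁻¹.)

Q_c = [Z]³·[A₂B]·[L]² / ([XY₂]²·[PQ]) = (1.4)³·(0.0022)·(0.13)² / ((3.5×10⁻⁴)²·(0.0060)) = 1.39×10⁵
ΔG = RT ln(Q_c/K_c) = (8.314 J mol⁻¹ K⁻¹)(280 K) × ln(1.39×10⁵/16000)
   = (2.328 kJ/mol)(2.162) = 5.03 kJ/mol
ΔG > 0, so the forward reaction is non-spontaneous (proceeds in reverse).

ΔG = 5.03 kJ/mol; the forward reaction is non-spontaneous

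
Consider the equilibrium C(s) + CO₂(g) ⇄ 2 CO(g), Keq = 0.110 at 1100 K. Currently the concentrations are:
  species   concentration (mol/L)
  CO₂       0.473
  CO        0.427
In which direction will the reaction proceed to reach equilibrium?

reverse (toward reactants)

(C is a pure solid — omitted from Q.)
Q = [CO]² / [CO₂] = (0.427)² / (0.473) = 0.385
Q = 0.385 > Keq = 0.110, so the reverse reaction proceeds.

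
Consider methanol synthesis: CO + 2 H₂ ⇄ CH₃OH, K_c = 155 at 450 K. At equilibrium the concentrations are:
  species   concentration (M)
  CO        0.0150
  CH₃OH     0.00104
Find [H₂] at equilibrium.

At equilibrium, K_c = [CH₃OH] / ([CO]·[H₂]²) = 155.
(0.00104) / ((0.0150)·([H₂])²) = 155
[H₂]² = 4.47e-4 ⇒ [H₂] = 0.0211 M

[H₂] = 0.0211 M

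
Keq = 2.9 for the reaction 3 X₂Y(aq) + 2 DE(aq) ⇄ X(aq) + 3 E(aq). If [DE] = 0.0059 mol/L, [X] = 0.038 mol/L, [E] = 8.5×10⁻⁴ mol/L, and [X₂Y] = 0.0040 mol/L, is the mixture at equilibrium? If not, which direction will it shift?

Q = [X]·[E]³ / ([X₂Y]³·[DE]²) = (0.038)·(8.5×10⁻⁴)³ / ((0.0040)³·(0.0059)²) = 10
Q = 10 > Keq = 2.9: net reverse reaction.

no; Q > K, reaction proceeds in reverse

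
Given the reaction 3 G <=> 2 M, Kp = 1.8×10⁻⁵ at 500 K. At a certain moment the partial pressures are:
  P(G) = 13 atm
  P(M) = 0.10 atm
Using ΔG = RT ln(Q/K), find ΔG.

ΔG = -5.72 kJ/mol

Qp = P(M)² / P(G)³ = (0.10)² / (13)³ = 4.55×10⁻⁶
ΔG = RT ln(Qp/Kp) = (8.314 J mol⁻¹ K⁻¹)(500 K) × ln(4.55×10⁻⁶/1.8×10⁻⁵)
   = (4.157 kJ/mol)(-1.375) = -5.72 kJ/mol
ΔG < 0, so the forward reaction is spontaneous (proceeds forward).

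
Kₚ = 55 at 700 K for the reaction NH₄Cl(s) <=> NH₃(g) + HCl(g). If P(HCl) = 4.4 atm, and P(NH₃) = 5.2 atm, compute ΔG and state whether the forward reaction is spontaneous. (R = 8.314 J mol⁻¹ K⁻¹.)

ΔG = -5.10 kJ/mol; the forward reaction is spontaneous

(NH₄Cl is a pure solid — omitted from Qₚ.)
Qₚ = P(NH₃)·P(HCl) = (5.2)·(4.4) = 22.9
ΔG = RT ln(Qₚ/Kₚ) = (8.314 J mol⁻¹ K⁻¹)(700 K) × ln(22.9/55)
   = (5.820 kJ/mol)(-0.8762) = -5.10 kJ/mol
ΔG < 0, so the forward reaction is spontaneous (proceeds forward).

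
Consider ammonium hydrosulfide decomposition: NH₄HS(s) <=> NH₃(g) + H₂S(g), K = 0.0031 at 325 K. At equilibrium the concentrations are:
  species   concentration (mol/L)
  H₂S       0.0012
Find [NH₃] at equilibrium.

(NH₄HS is a pure solid — omitted from K.)
At equilibrium, K = [NH₃]·[H₂S] = 0.0031.
([NH₃])·(0.0012) = 0.0031
[NH₃] = 2.58 = 2.6 mol/L

[NH₃] = 2.6 mol/L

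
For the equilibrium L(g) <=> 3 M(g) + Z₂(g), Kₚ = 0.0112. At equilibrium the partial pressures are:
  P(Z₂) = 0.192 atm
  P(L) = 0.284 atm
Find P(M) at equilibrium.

P(M) = 0.255 atm

At equilibrium, Kₚ = P(M)³·P(Z₂) / P(L) = 0.0112.
(P(M))³·(0.192) / (0.284) = 0.0112
P(M)³ = 0.0166 ⇒ P(M) = 0.255 atm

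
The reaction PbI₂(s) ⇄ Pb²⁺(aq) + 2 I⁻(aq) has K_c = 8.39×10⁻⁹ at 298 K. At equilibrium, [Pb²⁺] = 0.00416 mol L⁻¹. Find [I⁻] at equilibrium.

[I⁻] = 0.00142 mol L⁻¹

(PbI₂ is a pure solid — omitted from K_c.)
At equilibrium, K_c = [Pb²⁺]·[I⁻]² = 8.39×10⁻⁹.
(0.00416)·([I⁻])² = 8.39×10⁻⁹
[I⁻]² = 2.02×10⁻⁶ ⇒ [I⁻] = 0.00142 mol L⁻¹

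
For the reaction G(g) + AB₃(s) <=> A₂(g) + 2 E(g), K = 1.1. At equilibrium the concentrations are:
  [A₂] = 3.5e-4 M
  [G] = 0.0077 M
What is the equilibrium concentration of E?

(AB₃ is a pure solid — omitted from K.)
At equilibrium, K = [A₂]·[E]² / [G] = 1.1.
(3.5e-4)·([E])² / (0.0077) = 1.1
[E]² = 24.2 ⇒ [E] = 4.9 M

[E] = 4.9 M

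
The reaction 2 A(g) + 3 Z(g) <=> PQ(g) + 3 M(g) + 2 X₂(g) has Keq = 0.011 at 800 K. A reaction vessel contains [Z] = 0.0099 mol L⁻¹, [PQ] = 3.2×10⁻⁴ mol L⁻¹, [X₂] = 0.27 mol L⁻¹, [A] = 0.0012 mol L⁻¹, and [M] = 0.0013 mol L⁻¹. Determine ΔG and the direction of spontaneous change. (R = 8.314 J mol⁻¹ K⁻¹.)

Q = [PQ]·[M]³·[X₂]² / ([A]²·[Z]³) = (3.2×10⁻⁴)·(0.0013)³·(0.27)² / ((0.0012)²·(0.0099)³) = 0.0367
ΔG = RT ln(Q/Keq) = (8.314 J mol⁻¹ K⁻¹)(800 K) × ln(0.0367/0.011)
   = (6.651 kJ/mol)(1.205) = 8.01 kJ/mol
ΔG > 0, so the forward reaction is non-spontaneous (proceeds in reverse).

ΔG = 8.01 kJ/mol; the forward reaction is non-spontaneous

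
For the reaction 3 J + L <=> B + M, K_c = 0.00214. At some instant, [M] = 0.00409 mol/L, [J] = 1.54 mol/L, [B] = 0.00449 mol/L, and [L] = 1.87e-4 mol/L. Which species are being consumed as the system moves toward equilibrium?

Q_c = [B]·[M] / ([J]³·[L]) = (0.00449)·(0.00409) / ((1.54)³·(1.87e-4)) = 0.0269
Q_c = 0.0269 > K_c = 0.00214: net reverse reaction.

B, M (products)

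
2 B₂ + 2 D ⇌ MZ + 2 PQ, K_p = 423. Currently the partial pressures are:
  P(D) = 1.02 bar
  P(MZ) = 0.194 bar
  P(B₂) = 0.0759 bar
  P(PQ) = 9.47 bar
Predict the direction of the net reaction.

toward reactants

Q_p = P(MZ)·P(PQ)² / (P(B₂)²·P(D)²) = (0.194)·(9.47)² / ((0.0759)²·(1.02)²) = 2900
Q_p = 2900 > K_p = 423, so the reverse reaction proceeds.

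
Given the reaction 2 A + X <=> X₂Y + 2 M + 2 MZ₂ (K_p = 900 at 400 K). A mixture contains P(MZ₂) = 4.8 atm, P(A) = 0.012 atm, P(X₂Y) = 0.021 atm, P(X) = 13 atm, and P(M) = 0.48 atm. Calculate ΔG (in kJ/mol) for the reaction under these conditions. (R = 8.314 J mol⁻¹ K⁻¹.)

ΔG = -9.03 kJ/mol

Q_p = P(X₂Y)·P(M)²·P(MZ₂)² / (P(A)²·P(X)) = (0.021)·(0.48)²·(4.8)² / ((0.012)²·(13)) = 59.5
ΔG = RT ln(Q_p/K_p) = (8.314 J mol⁻¹ K⁻¹)(400 K) × ln(59.5/900)
   = (3.326 kJ/mol)(-2.716) = -9.03 kJ/mol
ΔG < 0, so the forward reaction is spontaneous (proceeds forward).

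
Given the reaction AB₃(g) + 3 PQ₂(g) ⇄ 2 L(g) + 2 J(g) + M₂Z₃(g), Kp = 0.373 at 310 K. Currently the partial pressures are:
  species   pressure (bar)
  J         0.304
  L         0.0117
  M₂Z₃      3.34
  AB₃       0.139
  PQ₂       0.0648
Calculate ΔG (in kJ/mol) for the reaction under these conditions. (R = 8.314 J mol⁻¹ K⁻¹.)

ΔG = 2.83 kJ/mol

Qp = P(L)²·P(J)²·P(M₂Z₃) / (P(AB₃)·P(PQ₂)³) = (0.0117)²·(0.304)²·(3.34) / ((0.139)·(0.0648)³) = 1.12
ΔG = RT ln(Qp/Kp) = (8.314 J mol⁻¹ K⁻¹)(310 K) × ln(1.12/0.373)
   = (2.577 kJ/mol)(1.100) = 2.83 kJ/mol
ΔG > 0, so the forward reaction is non-spontaneous (proceeds in reverse).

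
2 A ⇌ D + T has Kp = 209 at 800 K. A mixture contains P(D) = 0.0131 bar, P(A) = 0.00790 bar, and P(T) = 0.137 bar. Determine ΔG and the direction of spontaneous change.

Qp = P(D)·P(T) / P(A)² = (0.0131)·(0.137) / (0.00790)² = 28.8
ΔG = RT ln(Qp/Kp) = (8.314 J mol⁻¹ K⁻¹)(800 K) × ln(28.8/209)
   = (6.651 kJ/mol)(-1.982) = -13.2 kJ/mol
ΔG < 0, so the forward reaction is spontaneous (proceeds forward).

ΔG = -13.2 kJ/mol; the forward reaction is spontaneous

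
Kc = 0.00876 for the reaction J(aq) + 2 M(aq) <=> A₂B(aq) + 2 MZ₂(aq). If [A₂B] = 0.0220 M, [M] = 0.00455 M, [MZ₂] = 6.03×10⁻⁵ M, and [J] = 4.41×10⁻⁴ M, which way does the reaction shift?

Qc = [A₂B]·[MZ₂]² / ([J]·[M]²) = (0.0220)·(6.03×10⁻⁵)² / ((4.41×10⁻⁴)·(0.00455)²) = 0.00876
Qc = 0.00876 = Kc, so the system is already at equilibrium.

no net change (already at equilibrium)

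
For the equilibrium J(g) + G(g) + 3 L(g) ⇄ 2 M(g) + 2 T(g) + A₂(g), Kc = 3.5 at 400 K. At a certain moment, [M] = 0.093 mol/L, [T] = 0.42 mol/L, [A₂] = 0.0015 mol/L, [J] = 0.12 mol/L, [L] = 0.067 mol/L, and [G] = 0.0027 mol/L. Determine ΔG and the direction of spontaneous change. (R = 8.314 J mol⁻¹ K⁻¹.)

ΔG = 6.33 kJ/mol; the forward reaction is non-spontaneous

Qc = [M]²·[T]²·[A₂] / ([J]·[G]·[L]³) = (0.093)²·(0.42)²·(0.0015) / ((0.12)·(0.0027)·(0.067)³) = 23.5
ΔG = RT ln(Qc/Kc) = (8.314 J mol⁻¹ K⁻¹)(400 K) × ln(23.5/3.5)
   = (3.326 kJ/mol)(1.904) = 6.33 kJ/mol
ΔG > 0, so the forward reaction is non-spontaneous (proceeds in reverse).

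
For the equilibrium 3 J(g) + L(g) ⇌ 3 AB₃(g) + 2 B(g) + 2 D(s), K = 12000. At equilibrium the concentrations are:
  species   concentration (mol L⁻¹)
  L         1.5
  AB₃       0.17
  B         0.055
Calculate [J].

[J] = 9.4×10⁻⁴ mol L⁻¹

(D is a pure solid — omitted from K.)
At equilibrium, K = [AB₃]³·[B]² / ([J]³·[L]) = 12000.
(0.17)³·(0.055)² / (([J])³·(1.5)) = 12000
[J]³ = 8.26×10⁻¹⁰ ⇒ [J] = 9.4×10⁻⁴ mol L⁻¹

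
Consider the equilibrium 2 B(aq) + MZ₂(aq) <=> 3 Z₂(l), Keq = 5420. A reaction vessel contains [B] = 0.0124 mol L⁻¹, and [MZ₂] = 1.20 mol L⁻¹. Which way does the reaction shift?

at equilibrium

(Z₂ is a pure liquid — omitted from Q.)
Q = 1 / ([B]²·[MZ₂]) = 1 / ((0.0124)²·(1.20)) = 5420
Q = 5420 = Keq, so the system is already at equilibrium.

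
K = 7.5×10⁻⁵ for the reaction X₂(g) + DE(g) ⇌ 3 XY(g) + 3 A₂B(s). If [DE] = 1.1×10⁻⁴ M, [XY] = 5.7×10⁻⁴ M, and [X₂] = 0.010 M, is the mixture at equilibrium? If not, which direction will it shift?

no; Q > K, reaction proceeds in reverse

(A₂B is a pure solid — omitted from Q.)
Q = [XY]³ / ([X₂]·[DE]) = (5.7×10⁻⁴)³ / ((0.010)·(1.1×10⁻⁴)) = 1.7×10⁻⁴
Q = 1.7×10⁻⁴ > K = 7.5×10⁻⁵: net reverse reaction.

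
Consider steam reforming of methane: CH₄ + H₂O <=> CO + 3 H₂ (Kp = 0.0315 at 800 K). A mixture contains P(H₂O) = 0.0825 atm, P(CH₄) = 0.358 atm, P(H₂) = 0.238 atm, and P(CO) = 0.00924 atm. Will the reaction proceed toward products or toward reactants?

toward products

Qp = P(CO)·P(H₂)³ / (P(CH₄)·P(H₂O)) = (0.00924)·(0.238)³ / ((0.358)·(0.0825)) = 0.00422
Qp = 0.00422 < Kp = 0.0315, so the forward reaction proceeds.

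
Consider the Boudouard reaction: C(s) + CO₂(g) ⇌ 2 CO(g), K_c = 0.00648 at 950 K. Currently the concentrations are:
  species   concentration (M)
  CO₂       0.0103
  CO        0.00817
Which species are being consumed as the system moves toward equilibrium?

(C is a pure solid — omitted from Q_c.)
Q_c = [CO]² / [CO₂] = (0.00817)² / (0.0103) = 0.00648
Q_c = 0.00648 = K_c; the system is at equilibrium.

none (at equilibrium)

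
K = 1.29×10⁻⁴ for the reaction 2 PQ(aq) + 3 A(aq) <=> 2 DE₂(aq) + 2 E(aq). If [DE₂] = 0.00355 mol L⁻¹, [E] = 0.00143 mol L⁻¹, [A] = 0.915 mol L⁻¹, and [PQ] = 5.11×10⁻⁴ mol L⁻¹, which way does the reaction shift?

neither direction; the system is at equilibrium

Q = [DE₂]²·[E]² / ([PQ]²·[A]³) = (0.00355)²·(0.00143)² / ((5.11×10⁻⁴)²·(0.915)³) = 1.29×10⁻⁴
Q = 1.29×10⁻⁴ = K, so the system is already at equilibrium.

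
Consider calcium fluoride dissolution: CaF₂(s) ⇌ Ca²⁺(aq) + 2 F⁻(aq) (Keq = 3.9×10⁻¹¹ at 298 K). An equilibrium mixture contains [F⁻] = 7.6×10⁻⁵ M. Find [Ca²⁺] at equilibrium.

[Ca²⁺] = 0.0068 M

(CaF₂ is a pure solid — omitted from Keq.)
At equilibrium, Keq = [Ca²⁺]·[F⁻]² = 3.9×10⁻¹¹.
([Ca²⁺])·(7.6×10⁻⁵)² = 3.9×10⁻¹¹
[Ca²⁺] = 0.00675 = 0.0068 M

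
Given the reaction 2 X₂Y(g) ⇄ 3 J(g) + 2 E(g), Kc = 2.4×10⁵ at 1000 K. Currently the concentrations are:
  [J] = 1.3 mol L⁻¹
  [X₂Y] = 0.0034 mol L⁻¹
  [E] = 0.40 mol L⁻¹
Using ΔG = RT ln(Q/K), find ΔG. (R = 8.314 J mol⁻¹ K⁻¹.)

ΔG = -17.2 kJ/mol

Qc = [J]³·[E]² / [X₂Y]² = (1.3)³·(0.40)² / (0.0034)² = 30400
ΔG = RT ln(Qc/Kc) = (8.314 J mol⁻¹ K⁻¹)(1000 K) × ln(30400/2.4×10⁵)
   = (8.314 kJ/mol)(-2.066) = -17.2 kJ/mol
ΔG < 0, so the forward reaction is spontaneous (proceeds forward).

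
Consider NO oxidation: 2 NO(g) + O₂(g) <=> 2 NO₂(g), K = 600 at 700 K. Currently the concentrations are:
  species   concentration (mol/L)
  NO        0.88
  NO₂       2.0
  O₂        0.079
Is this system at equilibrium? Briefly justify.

Q = [NO₂]² / ([NO]²·[O₂]) = (2.0)² / ((0.88)²·(0.079)) = 65
Q = 65 < K = 600: net forward reaction.

no; Q < K, reaction proceeds forward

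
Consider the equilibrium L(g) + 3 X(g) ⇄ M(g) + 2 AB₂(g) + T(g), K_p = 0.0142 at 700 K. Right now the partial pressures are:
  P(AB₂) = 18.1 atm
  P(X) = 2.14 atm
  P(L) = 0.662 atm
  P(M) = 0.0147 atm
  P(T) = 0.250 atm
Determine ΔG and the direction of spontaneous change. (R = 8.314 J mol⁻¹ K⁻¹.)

ΔG = 15.0 kJ/mol; the forward reaction is non-spontaneous

Q_p = P(M)·P(AB₂)²·P(T) / (P(L)·P(X)³) = (0.0147)·(18.1)²·(0.250) / ((0.662)·(2.14)³) = 0.186
ΔG = RT ln(Q_p/K_p) = (8.314 J mol⁻¹ K⁻¹)(700 K) × ln(0.186/0.0142)
   = (5.820 kJ/mol)(2.573) = 15.0 kJ/mol
ΔG > 0, so the forward reaction is non-spontaneous (proceeds in reverse).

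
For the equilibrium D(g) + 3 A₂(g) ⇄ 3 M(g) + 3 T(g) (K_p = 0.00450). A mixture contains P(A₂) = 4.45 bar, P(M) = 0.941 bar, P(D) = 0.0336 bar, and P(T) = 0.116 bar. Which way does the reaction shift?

in the forward direction

Q_p = P(M)³·P(T)³ / (P(D)·P(A₂)³) = (0.941)³·(0.116)³ / ((0.0336)·(4.45)³) = 4.39e-4
Q_p = 4.39e-4 < K_p = 0.00450, so the forward reaction proceeds.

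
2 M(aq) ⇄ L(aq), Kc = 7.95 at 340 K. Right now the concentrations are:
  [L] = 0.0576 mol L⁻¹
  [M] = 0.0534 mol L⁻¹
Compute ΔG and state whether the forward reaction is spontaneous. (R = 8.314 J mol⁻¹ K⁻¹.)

Qc = [L] / [M]² = (0.0576) / (0.0534)² = 20.2
ΔG = RT ln(Qc/Kc) = (8.314 J mol⁻¹ K⁻¹)(340 K) × ln(20.2/7.95)
   = (2.827 kJ/mol)(0.9325) = 2.64 kJ/mol
ΔG > 0, so the forward reaction is non-spontaneous (proceeds in reverse).

ΔG = 2.64 kJ/mol; the forward reaction is non-spontaneous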